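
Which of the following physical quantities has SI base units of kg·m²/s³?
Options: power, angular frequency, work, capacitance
Checking the SI base units of each option:
  power (P = W/t): kg·m²/s³  ✓ matches
  angular frequency (ω = 2πf): 1/s  ✗
  work (W = Fd): kg·m²/s²  ✗
  capacitance (C = Q/V): s⁴·A²/(kg·m²)  ✗

Only power has units kg·m²/s³.

Answer: power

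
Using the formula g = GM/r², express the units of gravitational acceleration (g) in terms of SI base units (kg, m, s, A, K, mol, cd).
Units of each symbol in g = GM/r²:
  G (gravitational constant): m³/(kg·s²)
  M (mass): kg
  r (distance): m  → to the power 2 in the denominator, contributes 1/m²

Multiplying the contributions: [m³/(kg·s²)] · [kg] · [1/m²]
Adding exponents of each base unit: m: 1, s: -2
SI base units of gravitational acceleration: m/s²

Answer: m/s²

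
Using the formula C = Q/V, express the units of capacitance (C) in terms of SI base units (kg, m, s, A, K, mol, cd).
Units of each symbol in C = Q/V:
  Q (charge, in coulombs): s·A
  V (voltage, in volts): kg·m²/(s³·A)  → in the denominator, contributes s³·A/(kg·m²)

Multiplying the contributions: [s·A] · [s³·A/(kg·m²)]
Adding exponents of each base unit: kg: -1, m: -2, s: 4, A: 2
SI base units of capacitance: s⁴·A²/(kg·m²)

Answer: s⁴·A²/(kg·m²)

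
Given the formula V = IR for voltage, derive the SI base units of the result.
Units of each symbol in V = IR:
  I (current): A
  R (resistance, in ohms): kg·m²/(s³·A²)

Multiplying the contributions: [A] · [kg·m²/(s³·A²)]
Adding exponents of each base unit: kg: 1, m: 2, s: -3, A: -1
SI base units of voltage: kg·m²/(s³·A)

Answer: kg·m²/(s³·A)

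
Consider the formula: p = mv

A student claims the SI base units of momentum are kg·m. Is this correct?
Units of each symbol in p = mv:
  m (mass): kg
  v (velocity): m/s

Multiplying the contributions: [kg] · [m/s]
Adding exponents of each base unit: kg: 1, m: 1, s: -1
SI base units of momentum: kg·m/s

The claimed units kg·m (exponents kg: 1, m: 1) do not match the derived units kg·m/s (exponents kg: 1, m: 1, s: -1), so the claim is incorrect.

Answer: No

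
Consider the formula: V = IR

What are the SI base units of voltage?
Units of each symbol in V = IR:
  I (current): A
  R (resistance, in ohms): kg·m²/(s³·A²)

Multiplying the contributions: [A] · [kg·m²/(s³·A²)]
Adding exponents of each base unit: kg: 1, m: 2, s: -3, A: -1
SI base units of voltage: kg·m²/(s³·A)

Answer: kg·m²/(s³·A)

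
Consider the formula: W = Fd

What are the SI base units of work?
Units of each symbol in W = Fd:
  F (force): kg·m/s²
  d (displacement): m

Multiplying the contributions: [kg·m/s²] · [m]
Adding exponents of each base unit: kg: 1, m: 2, s: -2
SI base units of work: kg·m²/s²

Answer: kg·m²/s²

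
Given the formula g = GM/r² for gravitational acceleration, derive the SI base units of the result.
Units of each symbol in g = GM/r²:
  G (gravitational constant): m³/(kg·s²)
  M (mass): kg
  r (distance): m  → to the power 2 in the denominator, contributes 1/m²

Multiplying the contributions: [m³/(kg·s²)] · [kg] · [1/m²]
Adding exponents of each base unit: m: 1, s: -2
SI base units of gravitational acceleration: m/s²

Answer: m/s²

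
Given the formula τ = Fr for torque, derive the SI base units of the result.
Units of each symbol in τ = Fr:
  F (force): kg·m/s²
  r (lever arm): m

Multiplying the contributions: [kg·m/s²] · [m]
Adding exponents of each base unit: kg: 1, m: 2, s: -2
SI base units of torque: kg·m²/s²

Answer: kg·m²/s²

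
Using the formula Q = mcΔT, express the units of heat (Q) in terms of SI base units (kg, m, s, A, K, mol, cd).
Units of each symbol in Q = mcΔT:
  m (mass): kg
  c (specific heat capacity, in J/(kg·K)): m²/(s²·K)
  ΔT (temperature change): K

Multiplying the contributions: [kg] · [m²/(s²·K)] · [K]
Adding exponents of each base unit: kg: 1, m: 2, s: -2
SI base units of heat: kg·m²/s²

Answer: kg·m²/s²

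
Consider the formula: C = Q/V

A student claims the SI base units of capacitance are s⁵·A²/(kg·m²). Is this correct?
Units of each symbol in C = Q/V:
  Q (charge, in coulombs): s·A
  V (voltage, in volts): kg·m²/(s³·A)  → in the denominator, contributes s³·A/(kg·m²)

Multiplying the contributions: [s·A] · [s³·A/(kg·m²)]
Adding exponents of each base unit: kg: -1, m: -2, s: 4, A: 2
SI base units of capacitance: s⁴·A²/(kg·m²)

The claimed units s⁵·A²/(kg·m²) (exponents kg: -1, m: -2, s: 5, A: 2) do not match the derived units s⁴·A²/(kg·m²) (exponents kg: -1, m: -2, s: 4, A: 2), so the claim is incorrect.

Answer: No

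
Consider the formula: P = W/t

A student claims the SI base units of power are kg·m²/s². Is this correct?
Units of each symbol in P = W/t:
  W (work): kg·m²/s²
  t (time): s  → in the denominator, contributes 1/s

Multiplying the contributions: [kg·m²/s²] · [1/s]
Adding exponents of each base unit: kg: 1, m: 2, s: -3
SI base units of power: kg·m²/s³

The claimed units kg·m²/s² (exponents kg: 1, m: 2, s: -2) do not match the derived units kg·m²/s³ (exponents kg: 1, m: 2, s: -3), so the claim is incorrect.

Answer: No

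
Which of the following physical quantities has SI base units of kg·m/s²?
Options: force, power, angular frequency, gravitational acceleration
Checking the SI base units of each option:
  force (F = ma): kg·m/s²  ✓ matches
  power (P = W/t): kg·m²/s³  ✗
  angular frequency (ω = 2πf): 1/s  ✗
  gravitational acceleration (g = GM/r²): m/s²  ✗

Only force has units kg·m/s².

Answer: force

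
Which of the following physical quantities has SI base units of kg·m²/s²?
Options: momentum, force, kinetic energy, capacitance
Checking the SI base units of each option:
  momentum (p = mv): kg·m/s  ✗
  force (F = ma): kg·m/s²  ✗
  kinetic energy (E = ½mv²): kg·m²/s²  ✓ matches
  capacitance (C = Q/V): s⁴·A²/(kg·m²)  ✗

Only kinetic energy has units kg·m²/s².

Answer: kinetic energy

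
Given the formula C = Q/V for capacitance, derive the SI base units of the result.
Units of each symbol in C = Q/V:
  Q (charge, in coulombs): s·A
  V (voltage, in volts): kg·m²/(s³·A)  → in the denominator, contributes s³·A/(kg·m²)

Multiplying the contributions: [s·A] · [s³·A/(kg·m²)]
Adding exponents of each base unit: kg: -1, m: -2, s: 4, A: 2
SI base units of capacitance: s⁴·A²/(kg·m²)

Answer: s⁴·A²/(kg·m²)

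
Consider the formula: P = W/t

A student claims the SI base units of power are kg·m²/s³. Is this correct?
Units of each symbol in P = W/t:
  W (work): kg·m²/s²
  t (time): s  → in the denominator, contributes 1/s

Multiplying the contributions: [kg·m²/s²] · [1/s]
Adding exponents of each base unit: kg: 1, m: 2, s: -3
SI base units of power: kg·m²/s³

The claimed units kg·m²/s³ match the derived units, so the claim is correct.

Answer: Yes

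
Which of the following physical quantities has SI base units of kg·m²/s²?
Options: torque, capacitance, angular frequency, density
Checking the SI base units of each option:
  torque (τ = Fr): kg·m²/s²  ✓ matches
  capacitance (C = Q/V): s⁴·A²/(kg·m²)  ✗
  angular frequency (ω = 2πf): 1/s  ✗
  density (ρ = m/V): kg/m³  ✗

Only torque has units kg·m²/s².

Answer: torque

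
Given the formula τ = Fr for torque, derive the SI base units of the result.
Units of each symbol in τ = Fr:
  F (force): kg·m/s²
  r (lever arm): m

Multiplying the contributions: [kg·m/s²] · [m]
Adding exponents of each base unit: kg: 1, m: 2, s: -2
SI base units of torque: kg·m²/s²

Answer: kg·m²/s²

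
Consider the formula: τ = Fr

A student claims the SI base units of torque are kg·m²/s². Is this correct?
Units of each symbol in τ = Fr:
  F (force): kg·m/s²
  r (lever arm): m

Multiplying the contributions: [kg·m/s²] · [m]
Adding exponents of each base unit: kg: 1, m: 2, s: -2
SI base units of torque: kg·m²/s²

The claimed units kg·m²/s² match the derived units, so the claim is correct.

Answer: Yes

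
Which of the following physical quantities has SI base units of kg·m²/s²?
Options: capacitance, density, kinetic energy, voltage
Checking the SI base units of each option:
  capacitance (C = Q/V): s⁴·A²/(kg·m²)  ✗
  density (ρ = m/V): kg/m³  ✗
  kinetic energy (E = ½mv²): kg·m²/s²  ✓ matches
  voltage (V = IR): kg·m²/(s³·A)  ✗

Only kinetic energy has units kg·m²/s².

Answer: kinetic energy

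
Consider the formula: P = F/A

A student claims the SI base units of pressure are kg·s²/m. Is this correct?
Units of each symbol in P = F/A:
  F (force): kg·m/s²
  A (area): m²  → in the denominator, contributes 1/m²

Multiplying the contributions: [kg·m/s²] · [1/m²]
Adding exponents of each base unit: kg: 1, m: -1, s: -2
SI base units of pressure: kg/(m·s²)

The claimed units kg·s²/m (exponents kg: 1, m: -1, s: 2) do not match the derived units kg/(m·s²) (exponents kg: 1, m: -1, s: -2), so the claim is incorrect.

Answer: No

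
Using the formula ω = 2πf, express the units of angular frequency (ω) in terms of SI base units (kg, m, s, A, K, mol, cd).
Units of each symbol in ω = 2πf:
  f (frequency): 1/s
  The factor 2π is dimensionless.

Multiplying the contributions: [1/s]
Adding exponents of each base unit: s: -1
SI base units of angular frequency: 1/s

Answer: 1/s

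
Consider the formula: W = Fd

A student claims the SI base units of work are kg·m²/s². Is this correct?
Units of each symbol in W = Fd:
  F (force): kg·m/s²
  d (displacement): m

Multiplying the contributions: [kg·m/s²] · [m]
Adding exponents of each base unit: kg: 1, m: 2, s: -2
SI base units of work: kg·m²/s²

The claimed units kg·m²/s² match the derived units, so the claim is correct.

Answer: Yes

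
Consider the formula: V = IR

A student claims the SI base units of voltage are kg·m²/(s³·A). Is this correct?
Units of each symbol in V = IR:
  I (current): A
  R (resistance, in ohms): kg·m²/(s³·A²)

Multiplying the contributions: [A] · [kg·m²/(s³·A²)]
Adding exponents of each base unit: kg: 1, m: 2, s: -3, A: -1
SI base units of voltage: kg·m²/(s³·A)

The claimed units kg·m²/(s³·A) match the derived units, so the claim is correct.

Answer: Yes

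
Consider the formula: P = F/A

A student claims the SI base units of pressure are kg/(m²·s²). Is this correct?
Units of each symbol in P = F/A:
  F (force): kg·m/s²
  A (area): m²  → in the denominator, contributes 1/m²

Multiplying the contributions: [kg·m/s²] · [1/m²]
Adding exponents of each base unit: kg: 1, m: -1, s: -2
SI base units of pressure: kg/(m·s²)

The claimed units kg/(m²·s²) (exponents kg: 1, m: -2, s: -2) do not match the derived units kg/(m·s²) (exponents kg: 1, m: -1, s: -2), so the claim is incorrect.

Answer: No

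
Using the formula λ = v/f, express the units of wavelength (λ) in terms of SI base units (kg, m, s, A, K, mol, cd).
Units of each symbol in λ = v/f:
  v (wave speed): m/s
  f (frequency): 1/s  → in the denominator, contributes s

Multiplying the contributions: [m/s] · [s]
Adding exponents of each base unit: m: 1
SI base units of wavelength: m

Answer: m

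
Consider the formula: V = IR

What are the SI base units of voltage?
Units of each symbol in V = IR:
  I (current): A
  R (resistance, in ohms): kg·m²/(s³·A²)

Multiplying the contributions: [A] · [kg·m²/(s³·A²)]
Adding exponents of each base unit: kg: 1, m: 2, s: -3, A: -1
SI base units of voltage: kg·m²/(s³·A)

Answer: kg·m²/(s³·A)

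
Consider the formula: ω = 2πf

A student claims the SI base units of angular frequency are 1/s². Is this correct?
Units of each symbol in ω = 2πf:
  f (frequency): 1/s
  The factor 2π is dimensionless.

Multiplying the contributions: [1/s]
Adding exponents of each base unit: s: -1
SI base units of angular frequency: 1/s

The claimed units 1/s² (exponents s: -2) do not match the derived units 1/s (exponents s: -1), so the claim is incorrect.

Answer: No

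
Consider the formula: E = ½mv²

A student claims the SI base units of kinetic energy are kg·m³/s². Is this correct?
Units of each symbol in E = ½mv²:
  m (mass): kg
  v (speed): m/s  → to the power 2, contributes m²/s²
  The factor ½ is dimensionless.

Multiplying the contributions: [kg] · [m²/s²]
Adding exponents of each base unit: kg: 1, m: 2, s: -2
SI base units of kinetic energy: kg·m²/s²

The claimed units kg·m³/s² (exponents kg: 1, m: 3, s: -2) do not match the derived units kg·m²/s² (exponents kg: 1, m: 2, s: -2), so the claim is incorrect.

Answer: No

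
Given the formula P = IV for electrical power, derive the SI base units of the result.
Units of each symbol in P = IV:
  I (current): A
  V (voltage, in volts): kg·m²/(s³·A)

Multiplying the contributions: [A] · [kg·m²/(s³·A)]
Adding exponents of each base unit: kg: 1, m: 2, s: -3
SI base units of electrical power: kg·m²/s³

Answer: kg·m²/s³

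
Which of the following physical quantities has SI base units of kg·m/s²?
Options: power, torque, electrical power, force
Checking the SI base units of each option:
  power (P = W/t): kg·m²/s³  ✗
  torque (τ = Fr): kg·m²/s²  ✗
  electrical power (P = IV): kg·m²/s³  ✗
  force (F = ma): kg·m/s²  ✓ matches

Only force has units kg·m/s².

Answer: force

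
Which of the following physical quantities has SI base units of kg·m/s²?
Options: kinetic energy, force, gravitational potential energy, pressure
Checking the SI base units of each option:
  kinetic energy (E = ½mv²): kg·m²/s²  ✗
  force (F = ma): kg·m/s²  ✓ matches
  gravitational potential energy (U = -GMm/r): kg·m²/s²  ✗
  pressure (P = F/A): kg/(m·s²)  ✗

Only force has units kg·m/s².

Answer: force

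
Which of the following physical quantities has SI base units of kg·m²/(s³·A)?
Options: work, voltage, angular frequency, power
Checking the SI base units of each option:
  work (W = Fd): kg·m²/s²  ✗
  voltage (V = IR): kg·m²/(s³·A)  ✓ matches
  angular frequency (ω = 2πf): 1/s  ✗
  power (P = W/t): kg·m²/s³  ✗

Only voltage has units kg·m²/(s³·A).

Answer: voltage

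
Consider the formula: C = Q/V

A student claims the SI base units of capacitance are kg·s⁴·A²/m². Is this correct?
Units of each symbol in C = Q/V:
  Q (charge, in coulombs): s·A
  V (voltage, in volts): kg·m²/(s³·A)  → in the denominator, contributes s³·A/(kg·m²)

Multiplying the contributions: [s·A] · [s³·A/(kg·m²)]
Adding exponents of each base unit: kg: -1, m: -2, s: 4, A: 2
SI base units of capacitance: s⁴·A²/(kg·m²)

The claimed units kg·s⁴·A²/m² (exponents kg: 1, m: -2, s: 4, A: 2) do not match the derived units s⁴·A²/(kg·m²) (exponents kg: -1, m: -2, s: 4, A: 2), so the claim is incorrect.

Answer: No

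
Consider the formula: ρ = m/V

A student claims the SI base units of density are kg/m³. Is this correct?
Units of each symbol in ρ = m/V:
  m (mass): kg
  V (volume): m³  → in the denominator, contributes 1/m³

Multiplying the contributions: [kg] · [1/m³]
Adding exponents of each base unit: kg: 1, m: -3
SI base units of density: kg/m³

The claimed units kg/m³ match the derived units, so the claim is correct.

Answer: Yes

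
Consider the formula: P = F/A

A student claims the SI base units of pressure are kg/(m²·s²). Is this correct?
Units of each symbol in P = F/A:
  F (force): kg·m/s²
  A (area): m²  → in the denominator, contributes 1/m²

Multiplying the contributions: [kg·m/s²] · [1/m²]
Adding exponents of each base unit: kg: 1, m: -1, s: -2
SI base units of pressure: kg/(m·s²)

The claimed units kg/(m²·s²) (exponents kg: 1, m: -2, s: -2) do not match the derived units kg/(m·s²) (exponents kg: 1, m: -1, s: -2), so the claim is incorrect.

Answer: No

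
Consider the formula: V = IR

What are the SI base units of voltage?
Units of each symbol in V = IR:
  I (current): A
  R (resistance, in ohms): kg·m²/(s³·A²)

Multiplying the contributions: [A] · [kg·m²/(s³·A²)]
Adding exponents of each base unit: kg: 1, m: 2, s: -3, A: -1
SI base units of voltage: kg·m²/(s³·A)

Answer: kg·m²/(s³·A)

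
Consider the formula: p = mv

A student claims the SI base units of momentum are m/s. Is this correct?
Units of each symbol in p = mv:
  m (mass): kg
  v (velocity): m/s

Multiplying the contributions: [kg] · [m/s]
Adding exponents of each base unit: kg: 1, m: 1, s: -1
SI base units of momentum: kg·m/s

The claimed units m/s (exponents m: 1, s: -1) do not match the derived units kg·m/s (exponents kg: 1, m: 1, s: -1), so the claim is incorrect.

Answer: No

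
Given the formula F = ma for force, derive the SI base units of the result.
Units of each symbol in F = ma:
  m (mass): kg
  a (acceleration): m/s²

Multiplying the contributions: [kg] · [m/s²]
Adding exponents of each base unit: kg: 1, m: 1, s: -2
SI base units of force: kg·m/s²

Answer: kg·m/s²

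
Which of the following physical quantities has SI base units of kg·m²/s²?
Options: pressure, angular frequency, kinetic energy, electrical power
Checking the SI base units of each option:
  pressure (P = F/A): kg/(m·s²)  ✗
  angular frequency (ω = 2πf): 1/s  ✗
  kinetic energy (E = ½mv²): kg·m²/s²  ✓ matches
  electrical power (P = IV): kg·m²/s³  ✗

Only kinetic energy has units kg·m²/s².

Answer: kinetic energy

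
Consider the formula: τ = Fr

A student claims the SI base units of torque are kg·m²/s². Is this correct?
Units of each symbol in τ = Fr:
  F (force): kg·m/s²
  r (lever arm): m

Multiplying the contributions: [kg·m/s²] · [m]
Adding exponents of each base unit: kg: 1, m: 2, s: -2
SI base units of torque: kg·m²/s²

The claimed units kg·m²/s² match the derived units, so the claim is correct.

Answer: Yes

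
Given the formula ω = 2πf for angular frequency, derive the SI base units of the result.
Units of each symbol in ω = 2πf:
  f (frequency): 1/s
  The factor 2π is dimensionless.

Multiplying the contributions: [1/s]
Adding exponents of each base unit: s: -1
SI base units of angular frequency: 1/s

Answer: 1/s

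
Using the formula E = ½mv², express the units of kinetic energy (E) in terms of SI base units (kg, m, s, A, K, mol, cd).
Units of each symbol in E = ½mv²:
  m (mass): kg
  v (speed): m/s  → to the power 2, contributes m²/s²
  The factor ½ is dimensionless.

Multiplying the contributions: [kg] · [m²/s²]
Adding exponents of each base unit: kg: 1, m: 2, s: -2
SI base units of kinetic energy: kg·m²/s²

Answer: kg·m²/s²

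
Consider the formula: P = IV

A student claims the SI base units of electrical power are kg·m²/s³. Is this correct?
Units of each symbol in P = IV:
  I (current): A
  V (voltage, in volts): kg·m²/(s³·A)

Multiplying the contributions: [A] · [kg·m²/(s³·A)]
Adding exponents of each base unit: kg: 1, m: 2, s: -3
SI base units of electrical power: kg·m²/s³

The claimed units kg·m²/s³ match the derived units, so the claim is correct.

Answer: Yes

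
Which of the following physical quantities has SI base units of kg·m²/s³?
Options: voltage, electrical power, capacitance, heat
Checking the SI base units of each option:
  voltage (V = IR): kg·m²/(s³·A)  ✗
  electrical power (P = IV): kg·m²/s³  ✓ matches
  capacitance (C = Q/V): s⁴·A²/(kg·m²)  ✗
  heat (Q = mcΔT): kg·m²/s²  ✗

Only electrical power has units kg·m²/s³.

Answer: electrical power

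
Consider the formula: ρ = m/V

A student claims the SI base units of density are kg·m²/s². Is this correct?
Units of each symbol in ρ = m/V:
  m (mass): kg
  V (volume): m³  → in the denominator, contributes 1/m³

Multiplying the contributions: [kg] · [1/m³]
Adding exponents of each base unit: kg: 1, m: -3
SI base units of density: kg/m³

The claimed units kg·m²/s² (exponents kg: 1, m: 2, s: -2) do not match the derived units kg/m³ (exponents kg: 1, m: -3), so the claim is incorrect.

Answer: No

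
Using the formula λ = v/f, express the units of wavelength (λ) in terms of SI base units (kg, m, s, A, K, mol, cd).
Units of each symbol in λ = v/f:
  v (wave speed): m/s
  f (frequency): 1/s  → in the denominator, contributes s

Multiplying the contributions: [m/s] · [s]
Adding exponents of each base unit: m: 1
SI base units of wavelength: m

Answer: m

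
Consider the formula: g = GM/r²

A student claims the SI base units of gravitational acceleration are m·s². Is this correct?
Units of each symbol in g = GM/r²:
  G (gravitational constant): m³/(kg·s²)
  M (mass): kg
  r (distance): m  → to the power 2 in the denominator, contributes 1/m²

Multiplying the contributions: [m³/(kg·s²)] · [kg] · [1/m²]
Adding exponents of each base unit: m: 1, s: -2
SI base units of gravitational acceleration: m/s²

The claimed units m·s² (exponents m: 1, s: 2) do not match the derived units m/s² (exponents m: 1, s: -2), so the claim is incorrect.

Answer: No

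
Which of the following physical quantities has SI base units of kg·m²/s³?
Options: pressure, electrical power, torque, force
Checking the SI base units of each option:
  pressure (P = F/A): kg/(m·s²)  ✗
  electrical power (P = IV): kg·m²/s³  ✓ matches
  torque (τ = Fr): kg·m²/s²  ✗
  force (F = ma): kg·m/s²  ✗

Only electrical power has units kg·m²/s³.

Answer: electrical power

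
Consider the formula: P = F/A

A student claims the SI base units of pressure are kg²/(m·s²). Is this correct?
Units of each symbol in P = F/A:
  F (force): kg·m/s²
  A (area): m²  → in the denominator, contributes 1/m²

Multiplying the contributions: [kg·m/s²] · [1/m²]
Adding exponents of each base unit: kg: 1, m: -1, s: -2
SI base units of pressure: kg/(m·s²)

The claimed units kg²/(m·s²) (exponents kg: 2, m: -1, s: -2) do not match the derived units kg/(m·s²) (exponents kg: 1, m: -1, s: -2), so the claim is incorrect.

Answer: No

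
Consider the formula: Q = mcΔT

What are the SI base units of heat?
Units of each symbol in Q = mcΔT:
  m (mass): kg
  c (specific heat capacity, in J/(kg·K)): m²/(s²·K)
  ΔT (temperature change): K

Multiplying the contributions: [kg] · [m²/(s²·K)] · [K]
Adding exponents of each base unit: kg: 1, m: 2, s: -2
SI base units of heat: kg·m²/s²

Answer: kg·m²/s²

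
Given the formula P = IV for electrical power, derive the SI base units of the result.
Units of each symbol in P = IV:
  I (current): A
  V (voltage, in volts): kg·m²/(s³·A)

Multiplying the contributions: [A] · [kg·m²/(s³·A)]
Adding exponents of each base unit: kg: 1, m: 2, s: -3
SI base units of electrical power: kg·m²/s³

Answer: kg·m²/s³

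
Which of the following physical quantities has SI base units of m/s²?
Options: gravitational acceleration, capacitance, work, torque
Checking the SI base units of each option:
  gravitational acceleration (g = GM/r²): m/s²  ✓ matches
  capacitance (C = Q/V): s⁴·A²/(kg·m²)  ✗
  work (W = Fd): kg·m²/s²  ✗
  torque (τ = Fr): kg·m²/s²  ✗

Only gravitational acceleration has units m/s².

Answer: gravitational acceleration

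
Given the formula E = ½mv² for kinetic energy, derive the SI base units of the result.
Units of each symbol in E = ½mv²:
  m (mass): kg
  v (speed): m/s  → to the power 2, contributes m²/s²
  The factor ½ is dimensionless.

Multiplying the contributions: [kg] · [m²/s²]
Adding exponents of each base unit: kg: 1, m: 2, s: -2
SI base units of kinetic energy: kg·m²/s²

Answer: kg·m²/s²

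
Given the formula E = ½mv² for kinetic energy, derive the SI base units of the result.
Units of each symbol in E = ½mv²:
  m (mass): kg
  v (speed): m/s  → to the power 2, contributes m²/s²
  The factor ½ is dimensionless.

Multiplying the contributions: [kg] · [m²/s²]
Adding exponents of each base unit: kg: 1, m: 2, s: -2
SI base units of kinetic energy: kg·m²/s²

Answer: kg·m²/s²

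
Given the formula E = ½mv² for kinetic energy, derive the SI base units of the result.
Units of each symbol in E = ½mv²:
  m (mass): kg
  v (speed): m/s  → to the power 2, contributes m²/s²
  The factor ½ is dimensionless.

Multiplying the contributions: [kg] · [m²/s²]
Adding exponents of each base unit: kg: 1, m: 2, s: -2
SI base units of kinetic energy: kg·m²/s²

Answer: kg·m²/s²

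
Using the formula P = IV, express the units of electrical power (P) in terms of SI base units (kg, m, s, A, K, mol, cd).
Units of each symbol in P = IV:
  I (current): A
  V (voltage, in volts): kg·m²/(s³·A)

Multiplying the contributions: [A] · [kg·m²/(s³·A)]
Adding exponents of each base unit: kg: 1, m: 2, s: -3
SI base units of electrical power: kg·m²/s³

Answer: kg·m²/s³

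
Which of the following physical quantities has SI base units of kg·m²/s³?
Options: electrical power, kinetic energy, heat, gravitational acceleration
Checking the SI base units of each option:
  electrical power (P = IV): kg·m²/s³  ✓ matches
  kinetic energy (E = ½mv²): kg·m²/s²  ✗
  heat (Q = mcΔT): kg·m²/s²  ✗
  gravitational acceleration (g = GM/r²): m/s²  ✗

Only electrical power has units kg·m²/s³.

Answer: electrical power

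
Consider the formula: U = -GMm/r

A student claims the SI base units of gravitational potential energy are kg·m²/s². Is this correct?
Units of each symbol in U = -GMm/r:
  G (gravitational constant): m³/(kg·s²)
  M (mass): kg
  m (mass): kg
  r (distance): m  → in the denominator, contributes 1/m
  The minus sign does not affect the units.

Multiplying the contributions: [m³/(kg·s²)] · [kg] · [kg] · [1/m]
Adding exponents of each base unit: kg: 1, m: 2, s: -2
SI base units of gravitational potential energy: kg·m²/s²

The claimed units kg·m²/s² match the derived units, so the claim is correct.

Answer: Yes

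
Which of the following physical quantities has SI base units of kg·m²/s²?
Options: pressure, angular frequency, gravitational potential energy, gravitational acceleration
Checking the SI base units of each option:
  pressure (P = F/A): kg/(m·s²)  ✗
  angular frequency (ω = 2πf): 1/s  ✗
  gravitational potential energy (U = -GMm/r): kg·m²/s²  ✓ matches
  gravitational acceleration (g = GM/r²): m/s²  ✗

Only gravitational potential energy has units kg·m²/s².

Answer: gravitational potential energy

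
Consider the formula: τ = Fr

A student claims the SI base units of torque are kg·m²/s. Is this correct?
Units of each symbol in τ = Fr:
  F (force): kg·m/s²
  r (lever arm): m

Multiplying the contributions: [kg·m/s²] · [m]
Adding exponents of each base unit: kg: 1, m: 2, s: -2
SI base units of torque: kg·m²/s²

The claimed units kg·m²/s (exponents kg: 1, m: 2, s: -1) do not match the derived units kg·m²/s² (exponents kg: 1, m: 2, s: -2), so the claim is incorrect.

Answer: No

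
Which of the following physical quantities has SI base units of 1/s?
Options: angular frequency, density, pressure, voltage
Checking the SI base units of each option:
  angular frequency (ω = 2πf): 1/s  ✓ matches
  density (ρ = m/V): kg/m³  ✗
  pressure (P = F/A): kg/(m·s²)  ✗
  voltage (V = IR): kg·m²/(s³·A)  ✗

Only angular frequency has units 1/s.

Answer: angular frequency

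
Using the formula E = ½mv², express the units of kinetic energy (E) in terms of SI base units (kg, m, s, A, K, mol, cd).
Units of each symbol in E = ½mv²:
  m (mass): kg
  v (speed): m/s  → to the power 2, contributes m²/s²
  The factor ½ is dimensionless.

Multiplying the contributions: [kg] · [m²/s²]
Adding exponents of each base unit: kg: 1, m: 2, s: -2
SI base units of kinetic energy: kg·m²/s²

Answer: kg·m²/s²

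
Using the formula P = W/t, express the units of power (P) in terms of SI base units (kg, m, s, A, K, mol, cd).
Units of each symbol in P = W/t:
  W (work): kg·m²/s²
  t (time): s  → in the denominator, contributes 1/s

Multiplying the contributions: [kg·m²/s²] · [1/s]
Adding exponents of each base unit: kg: 1, m: 2, s: -3
SI base units of power: kg·m²/s³

Answer: kg·m²/s³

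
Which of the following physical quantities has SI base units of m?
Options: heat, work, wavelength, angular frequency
Checking the SI base units of each option:
  heat (Q = mcΔT): kg·m²/s²  ✗
  work (W = Fd): kg·m²/s²  ✗
  wavelength (λ = v/f): m  ✓ matches
  angular frequency (ω = 2πf): 1/s  ✗

Only wavelength has units m.

Answer: wavelength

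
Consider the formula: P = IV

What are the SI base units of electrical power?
Units of each symbol in P = IV:
  I (current): A
  V (voltage, in volts): kg·m²/(s³·A)

Multiplying the contributions: [A] · [kg·m²/(s³·A)]
Adding exponents of each base unit: kg: 1, m: 2, s: -3
SI base units of electrical power: kg·m²/s³

Answer: kg·m²/s³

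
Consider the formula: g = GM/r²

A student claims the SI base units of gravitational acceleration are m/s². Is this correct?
Units of each symbol in g = GM/r²:
  G (gravitational constant): m³/(kg·s²)
  M (mass): kg
  r (distance): m  → to the power 2 in the denominator, contributes 1/m²

Multiplying the contributions: [m³/(kg·s²)] · [kg] · [1/m²]
Adding exponents of each base unit: m: 1, s: -2
SI base units of gravitational acceleration: m/s²

The claimed units m/s² match the derived units, so the claim is correct.

Answer: Yes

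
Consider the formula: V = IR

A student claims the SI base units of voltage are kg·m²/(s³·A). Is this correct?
Units of each symbol in V = IR:
  I (current): A
  R (resistance, in ohms): kg·m²/(s³·A²)

Multiplying the contributions: [A] · [kg·m²/(s³·A²)]
Adding exponents of each base unit: kg: 1, m: 2, s: -3, A: -1
SI base units of voltage: kg·m²/(s³·A)

The claimed units kg·m²/(s³·A) match the derived units, so the claim is correct.

Answer: Yes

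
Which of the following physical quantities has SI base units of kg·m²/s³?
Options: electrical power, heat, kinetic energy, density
Checking the SI base units of each option:
  electrical power (P = IV): kg·m²/s³  ✓ matches
  heat (Q = mcΔT): kg·m²/s²  ✗
  kinetic energy (E = ½mv²): kg·m²/s²  ✗
  density (ρ = m/V): kg/m³  ✗

Only electrical power has units kg·m²/s³.

Answer: electrical power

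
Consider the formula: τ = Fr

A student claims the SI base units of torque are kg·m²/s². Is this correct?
Units of each symbol in τ = Fr:
  F (force): kg·m/s²
  r (lever arm): m

Multiplying the contributions: [kg·m/s²] · [m]
Adding exponents of each base unit: kg: 1, m: 2, s: -2
SI base units of torque: kg·m²/s²

The claimed units kg·m²/s² match the derived units, so the claim is correct.

Answer: Yes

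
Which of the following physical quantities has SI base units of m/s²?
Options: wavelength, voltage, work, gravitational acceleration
Checking the SI base units of each option:
  wavelength (λ = v/f): m  ✗
  voltage (V = IR): kg·m²/(s³·A)  ✗
  work (W = Fd): kg·m²/s²  ✗
  gravitational acceleration (g = GM/r²): m/s²  ✓ matches

Only gravitational acceleration has units m/s².

Answer: gravitational acceleration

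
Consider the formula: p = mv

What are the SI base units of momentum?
Units of each symbol in p = mv:
  m (mass): kg
  v (velocity): m/s

Multiplying the contributions: [kg] · [m/s]
Adding exponents of each base unit: kg: 1, m: 1, s: -1
SI base units of momentum: kg·m/s

Answer: kg·m/s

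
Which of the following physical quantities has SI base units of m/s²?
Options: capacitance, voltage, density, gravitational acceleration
Checking the SI base units of each option:
  capacitance (C = Q/V): s⁴·A²/(kg·m²)  ✗
  voltage (V = IR): kg·m²/(s³·A)  ✗
  density (ρ = m/V): kg/m³  ✗
  gravitational acceleration (g = GM/r²): m/s²  ✓ matches

Only gravitational acceleration has units m/s².

Answer: gravitational acceleration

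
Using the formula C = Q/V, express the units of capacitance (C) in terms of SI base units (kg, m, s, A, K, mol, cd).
Units of each symbol in C = Q/V:
  Q (charge, in coulombs): s·A
  V (voltage, in volts): kg·m²/(s³·A)  → in the denominator, contributes s³·A/(kg·m²)

Multiplying the contributions: [s·A] · [s³·A/(kg·m²)]
Adding exponents of each base unit: kg: -1, m: -2, s: 4, A: 2
SI base units of capacitance: s⁴·A²/(kg·m²)

Answer: s⁴·A²/(kg·m²)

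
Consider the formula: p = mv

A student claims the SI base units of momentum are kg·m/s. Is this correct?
Units of each symbol in p = mv:
  m (mass): kg
  v (velocity): m/s

Multiplying the contributions: [kg] · [m/s]
Adding exponents of each base unit: kg: 1, m: 1, s: -1
SI base units of momentum: kg·m/s

The claimed units kg·m/s match the derived units, so the claim is correct.

Answer: Yes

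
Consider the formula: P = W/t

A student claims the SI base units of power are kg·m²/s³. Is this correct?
Units of each symbol in P = W/t:
  W (work): kg·m²/s²
  t (time): s  → in the denominator, contributes 1/s

Multiplying the contributions: [kg·m²/s²] · [1/s]
Adding exponents of each base unit: kg: 1, m: 2, s: -3
SI base units of power: kg·m²/s³

The claimed units kg·m²/s³ match the derived units, so the claim is correct.

Answer: Yes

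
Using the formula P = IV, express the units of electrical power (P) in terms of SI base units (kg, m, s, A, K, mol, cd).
Units of each symbol in P = IV:
  I (current): A
  V (voltage, in volts): kg·m²/(s³·A)

Multiplying the contributions: [A] · [kg·m²/(s³·A)]
Adding exponents of each base unit: kg: 1, m: 2, s: -3
SI base units of electrical power: kg·m²/s³

Answer: kg·m²/s³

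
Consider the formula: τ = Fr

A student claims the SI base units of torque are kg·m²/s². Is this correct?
Units of each symbol in τ = Fr:
  F (force): kg·m/s²
  r (lever arm): m

Multiplying the contributions: [kg·m/s²] · [m]
Adding exponents of each base unit: kg: 1, m: 2, s: -2
SI base units of torque: kg·m²/s²

The claimed units kg·m²/s² match the derived units, so the claim is correct.

Answer: Yes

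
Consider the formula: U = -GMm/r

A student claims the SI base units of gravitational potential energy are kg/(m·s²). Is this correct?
Units of each symbol in U = -GMm/r:
  G (gravitational constant): m³/(kg·s²)
  M (mass): kg
  m (mass): kg
  r (distance): m  → in the denominator, contributes 1/m
  The minus sign does not affect the units.

Multiplying the contributions: [m³/(kg·s²)] · [kg] · [kg] · [1/m]
Adding exponents of each base unit: kg: 1, m: 2, s: -2
SI base units of gravitational potential energy: kg·m²/s²

The claimed units kg/(m·s²) (exponents kg: 1, m: -1, s: -2) do not match the derived units kg·m²/s² (exponents kg: 1, m: 2, s: -2), so the claim is incorrect.

Answer: No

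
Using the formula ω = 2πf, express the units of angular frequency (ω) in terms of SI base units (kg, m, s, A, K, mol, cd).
Units of each symbol in ω = 2πf:
  f (frequency): 1/s
  The factor 2π is dimensionless.

Multiplying the contributions: [1/s]
Adding exponents of each base unit: s: -1
SI base units of angular frequency: 1/s

Answer: 1/s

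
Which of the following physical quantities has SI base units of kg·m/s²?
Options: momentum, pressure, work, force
Checking the SI base units of each option:
  momentum (p = mv): kg·m/s  ✗
  pressure (P = F/A): kg/(m·s²)  ✗
  work (W = Fd): kg·m²/s²  ✗
  force (F = ma): kg·m/s²  ✓ matches

Only force has units kg·m/s².

Answer: force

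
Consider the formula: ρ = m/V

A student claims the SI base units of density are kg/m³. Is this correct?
Units of each symbol in ρ = m/V:
  m (mass): kg
  V (volume): m³  → in the denominator, contributes 1/m³

Multiplying the contributions: [kg] · [1/m³]
Adding exponents of each base unit: kg: 1, m: -3
SI base units of density: kg/m³

The claimed units kg/m³ match the derived units, so the claim is correct.

Answer: Yes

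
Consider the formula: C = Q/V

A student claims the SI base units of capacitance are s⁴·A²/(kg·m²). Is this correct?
Units of each symbol in C = Q/V:
  Q (charge, in coulombs): s·A
  V (voltage, in volts): kg·m²/(s³·A)  → in the denominator, contributes s³·A/(kg·m²)

Multiplying the contributions: [s·A] · [s³·A/(kg·m²)]
Adding exponents of each base unit: kg: -1, m: -2, s: 4, A: 2
SI base units of capacitance: s⁴·A²/(kg·m²)

The claimed units s⁴·A²/(kg·m²) match the derived units, so the claim is correct.

Answer: Yes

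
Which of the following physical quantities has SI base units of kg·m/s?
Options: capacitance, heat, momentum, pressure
Checking the SI base units of each option:
  capacitance (C = Q/V): s⁴·A²/(kg·m²)  ✗
  heat (Q = mcΔT): kg·m²/s²  ✗
  momentum (p = mv): kg·m/s  ✓ matches
  pressure (P = F/A): kg/(m·s²)  ✗

Only momentum has units kg·m/s.

Answer: momentum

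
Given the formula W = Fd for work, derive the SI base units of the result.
Units of each symbol in W = Fd:
  F (force): kg·m/s²
  d (displacement): m

Multiplying the contributions: [kg·m/s²] · [m]
Adding exponents of each base unit: kg: 1, m: 2, s: -2
SI base units of work: kg·m²/s²

Answer: kg·m²/s²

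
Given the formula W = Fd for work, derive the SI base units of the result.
Units of each symbol in W = Fd:
  F (force): kg·m/s²
  d (displacement): m

Multiplying the contributions: [kg·m/s²] · [m]
Adding exponents of each base unit: kg: 1, m: 2, s: -2
SI base units of work: kg·m²/s²

Answer: kg·m²/s²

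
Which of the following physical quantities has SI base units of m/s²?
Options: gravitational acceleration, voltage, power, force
Checking the SI base units of each option:
  gravitational acceleration (g = GM/r²): m/s²  ✓ matches
  voltage (V = IR): kg·m²/(s³·A)  ✗
  power (P = W/t): kg·m²/s³  ✗
  force (F = ma): kg·m/s²  ✗

Only gravitational acceleration has units m/s².

Answer: gravitational acceleration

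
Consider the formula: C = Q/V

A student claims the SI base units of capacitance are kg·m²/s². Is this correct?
Units of each symbol in C = Q/V:
  Q (charge, in coulombs): s·A
  V (voltage, in volts): kg·m²/(s³·A)  → in the denominator, contributes s³·A/(kg·m²)

Multiplying the contributions: [s·A] · [s³·A/(kg·m²)]
Adding exponents of each base unit: kg: -1, m: -2, s: 4, A: 2
SI base units of capacitance: s⁴·A²/(kg·m²)

The claimed units kg·m²/s² (exponents kg: 1, m: 2, s: -2) do not match the derived units s⁴·A²/(kg·m²) (exponents kg: -1, m: -2, s: 4, A: 2), so the claim is incorrect.

Answer: No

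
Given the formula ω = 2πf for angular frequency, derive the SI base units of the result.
Units of each symbol in ω = 2πf:
  f (frequency): 1/s
  The factor 2π is dimensionless.

Multiplying the contributions: [1/s]
Adding exponents of each base unit: s: -1
SI base units of angular frequency: 1/s

Answer: 1/s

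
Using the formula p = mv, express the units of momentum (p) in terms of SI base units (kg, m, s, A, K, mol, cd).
Units of each symbol in p = mv:
  m (mass): kg
  v (velocity): m/s

Multiplying the contributions: [kg] · [m/s]
Adding exponents of each base unit: kg: 1, m: 1, s: -1
SI base units of momentum: kg·m/s

Answer: kg·m/s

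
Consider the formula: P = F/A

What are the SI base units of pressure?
Units of each symbol in P = F/A:
  F (force): kg·m/s²
  A (area): m²  → in the denominator, contributes 1/m²

Multiplying the contributions: [kg·m/s²] · [1/m²]
Adding exponents of each base unit: kg: 1, m: -1, s: -2
SI base units of pressure: kg/(m·s²)

Answer: kg/(m·s²)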